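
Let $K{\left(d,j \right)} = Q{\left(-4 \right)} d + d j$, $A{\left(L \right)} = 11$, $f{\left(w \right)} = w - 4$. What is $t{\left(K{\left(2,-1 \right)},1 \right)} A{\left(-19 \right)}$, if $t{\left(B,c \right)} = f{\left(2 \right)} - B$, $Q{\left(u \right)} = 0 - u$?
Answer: $-88$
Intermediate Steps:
$f{\left(w \right)} = -4 + w$
$Q{\left(u \right)} = - u$
$K{\left(d,j \right)} = 4 d + d j$ ($K{\left(d,j \right)} = \left(-1\right) \left(-4\right) d + d j = 4 d + d j$)
$t{\left(B,c \right)} = -2 - B$ ($t{\left(B,c \right)} = \left(-4 + 2\right) - B = -2 - B$)
$t{\left(K{\left(2,-1 \right)},1 \right)} A{\left(-19 \right)} = \left(-2 - 2 \left(4 - 1\right)\right) 11 = \left(-2 - 2 \cdot 3\right) 11 = \left(-2 - 6\right) 11 = \left(-8\right) 11 = -88$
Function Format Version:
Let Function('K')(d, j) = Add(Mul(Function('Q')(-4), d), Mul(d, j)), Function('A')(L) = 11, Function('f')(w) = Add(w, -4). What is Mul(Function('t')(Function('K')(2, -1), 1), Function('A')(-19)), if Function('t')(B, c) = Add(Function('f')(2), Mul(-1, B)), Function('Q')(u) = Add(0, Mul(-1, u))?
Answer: -88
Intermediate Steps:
Function('f')(w) = Add(-4, w)
Function('Q')(u) = Mul(-1, u)
Function('K')(d, j) = Add(Mul(4, d), Mul(d, j)) (Function('K')(d, j) = Add(Mul(Mul(-1, -4), d), Mul(d, j)) = Add(Mul(4, d), Mul(d, j)))
Function('t')(B, c) = Add(-2, Mul(-1, B)) (Function('t')(B, c) = Add(Add(-4, 2), Mul(-1, B)) = Add(-2, Mul(-1, B)))
Mul(Function('t')(Function('K')(2, -1), 1), Function('A')(-19)) = Mul(Add(-2, Mul(-1, Mul(2, Add(4, -1)))), 11) = Mul(Add(-2, Mul(-1, Mul(2, 3))), 11) = Mul(Add(-2, Mul(-1, 6)), 11) = Mul(Add(-2, -6), 11) = Mul(-8, 11) = -88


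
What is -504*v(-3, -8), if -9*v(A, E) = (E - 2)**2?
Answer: 5600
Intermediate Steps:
v(A, E) = -(-2 + E)**2/9 (v(A, E) = -(E - 2)**2/9 = -(-2 + E)**2/9)
-504*v(-3, -8) = -(-56)*(-2 - 8)**2 = -(-56)*(-10)**2 = -(-56)*100 = -504*(-100/9) = 5600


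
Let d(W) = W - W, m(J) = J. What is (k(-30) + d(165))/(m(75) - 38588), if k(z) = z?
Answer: 30/38513 ≈ 0.00077896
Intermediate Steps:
d(W) = 0
(k(-30) + d(165))/(m(75) - 38588) = (-30 + 0)/(75 - 38588) = -30/(-38513) = -30*(-1/38513) = 30/38513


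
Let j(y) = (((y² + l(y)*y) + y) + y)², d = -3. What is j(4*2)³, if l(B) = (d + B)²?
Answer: 481890304000000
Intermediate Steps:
l(B) = (-3 + B)²
j(y) = (y² + 2*y + y*(-3 + y)²)² (j(y) = (((y² + (-3 + y)²*y) + y) + y)² = (((y² + y*(-3 + y)²) + y) + y)² = ((y + y² + y*(-3 + y)²) + y)² = (y² + 2*y + y*(-3 + y)²)²)
j(4*2)³ = ((4*2)²*(2 + 4*2 + (-3 + 4*2)²)²)³ = (8²*(2 + 8 + (-3 + 8)²)²)³ = (64*(2 + 8 + 5²)²)³ = (64*(2 + 8 + 25)²)³ = (64*35²)³ = (64*1225)³ = 78400³ = 481890304000000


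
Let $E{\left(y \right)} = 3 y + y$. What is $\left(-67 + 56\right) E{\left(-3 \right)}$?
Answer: $132$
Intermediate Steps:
$E{\left(y \right)} = 4 y$
$\left(-67 + 56\right) E{\left(-3 \right)} = \left(-67 + 56\right) 4 \left(-3\right) = \left(-11\right) \left(-12\right) = 132$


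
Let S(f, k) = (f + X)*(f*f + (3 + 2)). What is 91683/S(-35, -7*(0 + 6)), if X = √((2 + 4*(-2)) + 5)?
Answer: -213927/100532 - 30561*I/502660 ≈ -2.1279 - 0.060799*I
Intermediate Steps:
X = I (X = √((2 - 8) + 5) = √(-6 + 5) = √(-1) = I ≈ 1.0*I)
S(f, k) = (5 + f²)*(I + f) (S(f, k) = (f + I)*(f*f + (3 + 2)) = (I + f)*(f² + 5) = (I + f)*(5 + f²) = (5 + f²)*(I + f))
91683/S(-35, -7*(0 + 6)) = 91683/((-35)³ + 5*I + 5*(-35) + I*(-35)²) = 91683/(-42875 + 5*I - 175 + I*1225) = 91683/(-42875 + 5*I - 175 + 1225*I) = 91683/(-43050 + 1230*I) = 91683*((-43050 - 1230*I)/1854815400) = 10187*(-43050 - 1230*I)/206090600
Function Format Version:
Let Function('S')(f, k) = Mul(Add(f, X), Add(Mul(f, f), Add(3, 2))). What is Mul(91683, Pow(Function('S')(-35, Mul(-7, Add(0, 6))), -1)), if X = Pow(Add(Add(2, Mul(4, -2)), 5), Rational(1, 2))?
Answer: Add(Rational(-213927, 100532), Mul(Rational(-30561, 502660), I)) ≈ Add(-2.1279, Mul(-0.060799, I))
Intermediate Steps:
X = I (X = Pow(Add(Add(2, -8), 5), Rational(1, 2)) = Pow(Add(-6, 5), Rational(1, 2)) = Pow(-1, Rational(1, 2)) = I ≈ Mul(1.0000, I))
Function('S')(f, k) = Mul(Add(5, Pow(f, 2)), Add(I, f)) (Function('S')(f, k) = Mul(Add(f, I), Add(Mul(f, f), Add(3, 2))) = Mul(Add(I, f), Add(Pow(f, 2), 5)) = Mul(Add(I, f), Add(5, Pow(f, 2))) = Mul(Add(5, Pow(f, 2)), Add(I, f)))
Mul(91683, Pow(Function('S')(-35, Mul(-7, Add(0, 6))), -1)) = Mul(91683, Pow(Add(Pow(-35, 3), Mul(5, I), Mul(5, -35), Mul(I, Pow(-35, 2))), -1)) = Mul(91683, Pow(Add(-42875, Mul(5, I), -175, Mul(I, 1225)), -1)) = Mul(91683, Pow(Add(-42875, Mul(5, I), -175, Mul(1225, I)), -1)) = Mul(91683, Pow(Add(-43050, Mul(1230, I)), -1)) = Mul(91683, Mul(Rational(1, 1854815400), Add(-43050, Mul(-1230, I)))) = Mul(Rational(10187, 206090600), Add(-43050, Mul(-1230, I)))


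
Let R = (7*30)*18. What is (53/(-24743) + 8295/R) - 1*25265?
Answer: -22502795431/890748 ≈ -25263.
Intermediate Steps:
R = 3780 (R = 210*18 = 3780)
(53/(-24743) + 8295/R) - 1*25265 = (53/(-24743) + 8295/3780) - 1*25265 = (53*(-1/24743) + 8295*(1/3780)) - 25265 = (-53/24743 + 79/36) - 25265 = 1952789/890748 - 25265 = -22502795431/890748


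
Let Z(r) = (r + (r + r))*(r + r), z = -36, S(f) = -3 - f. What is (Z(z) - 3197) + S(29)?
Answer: 4547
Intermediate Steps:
Z(r) = 6*r² (Z(r) = (r + 2*r)*(2*r) = (3*r)*(2*r) = 6*r²)
(Z(z) - 3197) + S(29) = (6*(-36)² - 3197) + (-3 - 1*29) = (6*1296 - 3197) + (-3 - 29) = (7776 - 3197) - 32 = 4579 - 32 = 4547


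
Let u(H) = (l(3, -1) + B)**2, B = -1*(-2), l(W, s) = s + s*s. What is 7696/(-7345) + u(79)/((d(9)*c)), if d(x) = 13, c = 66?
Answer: -252838/242385 ≈ -1.0431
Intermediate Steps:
l(W, s) = s + s**2
B = 2
u(H) = 4 (u(H) = (-(1 - 1) + 2)**2 = (-1*0 + 2)**2 = (0 + 2)**2 = 2**2 = 4)
7696/(-7345) + u(79)/((d(9)*c)) = 7696/(-7345) + 4/((13*66)) = 7696*(-1/7345) + 4/858 = -592/565 + 4*(1/858) = -592/565 + 2/429 = -252838/242385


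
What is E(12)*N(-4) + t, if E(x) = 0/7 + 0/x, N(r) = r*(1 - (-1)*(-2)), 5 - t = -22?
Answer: 27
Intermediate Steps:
t = 27 (t = 5 - 1*(-22) = 5 + 22 = 27)
N(r) = -r (N(r) = r*(1 - 1*2) = r*(1 - 2) = r*(-1) = -r)
E(x) = 0 (E(x) = 0*(⅐) + 0 = 0 + 0 = 0)
E(12)*N(-4) + t = 0*(-1*(-4)) + 27 = 0*4 + 27 = 0 + 27 = 27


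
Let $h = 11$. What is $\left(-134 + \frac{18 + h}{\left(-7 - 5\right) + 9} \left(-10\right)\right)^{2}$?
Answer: $\frac{12544}{9} \approx 1393.8$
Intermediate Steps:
$\left(-134 + \frac{18 + h}{\left(-7 - 5\right) + 9} \left(-10\right)\right)^{2} = \left(-134 + \frac{18 + 11}{\left(-7 - 5\right) + 9} \left(-10\right)\right)^{2} = \left(-134 + \frac{29}{\left(-7 - 5\right) + 9} \left(-10\right)\right)^{2} = \left(-134 + \frac{29}{-12 + 9} \left(-10\right)\right)^{2} = \left(-134 + \frac{29}{-3} \left(-10\right)\right)^{2} = \left(-134 + 29 \left(- \frac{1}{3}\right) \left(-10\right)\right)^{2} = \left(-134 - - \frac{290}{3}\right)^{2} = \left(-134 + \frac{290}{3}\right)^{2} = \left(- \frac{112}{3}\right)^{2} = \frac{12544}{9}$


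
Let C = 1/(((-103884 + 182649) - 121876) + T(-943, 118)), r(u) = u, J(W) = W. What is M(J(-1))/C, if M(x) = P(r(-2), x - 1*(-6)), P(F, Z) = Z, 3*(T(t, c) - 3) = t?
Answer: -651335/3 ≈ -2.1711e+5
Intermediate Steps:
T(t, c) = 3 + t/3
M(x) = 6 + x (M(x) = x - 1*(-6) = x + 6 = 6 + x)
C = -3/130267 (C = 1/(((-103884 + 182649) - 121876) + (3 + (⅓)*(-943))) = 1/((78765 - 121876) + (3 - 943/3)) = 1/(-43111 - 934/3) = 1/(-130267/3) = -3/130267 ≈ -2.3030e-5)
M(J(-1))/C = (6 - 1)/(-3/130267) = 5*(-130267/3) = -651335/3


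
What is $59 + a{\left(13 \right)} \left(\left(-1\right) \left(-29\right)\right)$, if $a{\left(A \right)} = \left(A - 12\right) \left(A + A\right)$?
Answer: $813$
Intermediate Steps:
$a{\left(A \right)} = 2 A \left(-12 + A\right)$ ($a{\left(A \right)} = \left(-12 + A\right) 2 A = 2 A \left(-12 + A\right)$)
$59 + a{\left(13 \right)} \left(\left(-1\right) \left(-29\right)\right) = 59 + 2 \cdot 13 \left(-12 + 13\right) \left(\left(-1\right) \left(-29\right)\right) = 59 + 2 \cdot 13 \cdot 1 \cdot 29 = 59 + 26 \cdot 29 = 59 + 754 = 813$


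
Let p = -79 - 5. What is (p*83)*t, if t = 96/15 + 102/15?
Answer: -460152/5 ≈ -92030.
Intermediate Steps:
p = -84
t = 66/5 (t = 96*(1/15) + 102*(1/15) = 32/5 + 34/5 = 66/5 ≈ 13.200)
(p*83)*t = -84*83*(66/5) = -6972*66/5 = -460152/5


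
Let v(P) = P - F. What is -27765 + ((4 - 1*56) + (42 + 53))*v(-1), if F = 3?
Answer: -27937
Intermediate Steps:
v(P) = -3 + P (v(P) = P - 1*3 = P - 3 = -3 + P)
-27765 + ((4 - 1*56) + (42 + 53))*v(-1) = -27765 + ((4 - 1*56) + (42 + 53))*(-3 - 1) = -27765 + ((4 - 56) + 95)*(-4) = -27765 + (-52 + 95)*(-4) = -27765 + 43*(-4) = -27765 - 172 = -27937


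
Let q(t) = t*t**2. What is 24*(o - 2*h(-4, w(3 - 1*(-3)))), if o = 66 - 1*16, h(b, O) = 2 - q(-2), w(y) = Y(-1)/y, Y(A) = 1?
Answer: 720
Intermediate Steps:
q(t) = t**3
w(y) = 1/y
h(b, O) = 10 (h(b, O) = 2 - 1*(-2)**3 = 2 - 1*(-8) = 2 + 8 = 10)
o = 50 (o = 66 - 16 = 50)
24*(o - 2*h(-4, w(3 - 1*(-3)))) = 24*(50 - 2*10) = 24*(50 - 20) = 24*30 = 720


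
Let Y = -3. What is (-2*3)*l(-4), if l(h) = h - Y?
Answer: 6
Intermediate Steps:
l(h) = 3 + h (l(h) = h - 1*(-3) = h + 3 = 3 + h)
(-2*3)*l(-4) = (-2*3)*(3 - 4) = -1*6*(-1) = -6*(-1) = 6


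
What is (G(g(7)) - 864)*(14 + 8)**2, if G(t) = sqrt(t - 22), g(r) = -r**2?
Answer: -418176 + 484*I*sqrt(71) ≈ -4.1818e+5 + 4078.3*I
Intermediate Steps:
G(t) = sqrt(-22 + t)
(G(g(7)) - 864)*(14 + 8)**2 = (sqrt(-22 - 1*7**2) - 864)*(14 + 8)**2 = (sqrt(-22 - 1*49) - 864)*22**2 = (sqrt(-22 - 49) - 864)*484 = (sqrt(-71) - 864)*484 = (I*sqrt(71) - 864)*484 = (-864 + I*sqrt(71))*484 = -418176 + 484*I*sqrt(71)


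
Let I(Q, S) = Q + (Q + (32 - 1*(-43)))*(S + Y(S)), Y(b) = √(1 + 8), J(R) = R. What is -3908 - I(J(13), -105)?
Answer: 5055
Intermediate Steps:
Y(b) = 3 (Y(b) = √9 = 3)
I(Q, S) = Q + (3 + S)*(75 + Q) (I(Q, S) = Q + (Q + (32 - 1*(-43)))*(S + 3) = Q + (Q + (32 + 43))*(3 + S) = Q + (Q + 75)*(3 + S) = Q + (75 + Q)*(3 + S) = Q + (3 + S)*(75 + Q))
-3908 - I(J(13), -105) = -3908 - (225 + 4*13 + 75*(-105) + 13*(-105)) = -3908 - (225 + 52 - 7875 - 1365) = -3908 - 1*(-8963) = -3908 + 8963 = 5055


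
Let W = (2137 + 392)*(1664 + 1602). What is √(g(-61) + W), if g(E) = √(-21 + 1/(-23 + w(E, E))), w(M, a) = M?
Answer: √(14570135496 + 42*I*√37065)/42 ≈ 2874.0 + 0.00079748*I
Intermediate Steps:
W = 8259714 (W = 2529*3266 = 8259714)
g(E) = √(-21 + 1/(-23 + E))
√(g(-61) + W) = √(√((484 - 21*(-61))/(-23 - 61)) + 8259714) = √(√((484 + 1281)/(-84)) + 8259714) = √(√(-1/84*1765) + 8259714) = √(√(-1765/84) + 8259714) = √(I*√37065/42 + 8259714) = √(8259714 + I*√37065/42)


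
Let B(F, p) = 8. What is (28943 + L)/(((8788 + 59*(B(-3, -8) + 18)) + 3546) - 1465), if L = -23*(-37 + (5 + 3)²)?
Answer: 28322/12403 ≈ 2.2835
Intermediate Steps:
L = -621 (L = -23*(-37 + 8²) = -23*(-37 + 64) = -23*27 = -621)
(28943 + L)/(((8788 + 59*(B(-3, -8) + 18)) + 3546) - 1465) = (28943 - 621)/(((8788 + 59*(8 + 18)) + 3546) - 1465) = 28322/(((8788 + 59*26) + 3546) - 1465) = 28322/(((8788 + 1534) + 3546) - 1465) = 28322/((10322 + 3546) - 1465) = 28322/(13868 - 1465) = 28322/12403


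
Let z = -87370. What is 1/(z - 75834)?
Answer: -1/163204 ≈ -6.1273e-6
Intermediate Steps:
1/(z - 75834) = 1/(-87370 - 75834) = 1/(-163204) = -1/163204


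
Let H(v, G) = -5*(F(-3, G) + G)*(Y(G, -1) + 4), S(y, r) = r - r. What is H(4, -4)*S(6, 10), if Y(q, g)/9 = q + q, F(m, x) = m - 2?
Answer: 0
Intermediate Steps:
F(m, x) = -2 + m
S(y, r) = 0
Y(q, g) = 18*q (Y(q, g) = 9*(q + q) = 9*(2*q) = 18*q)
H(v, G) = -5*(-5 + G)*(4 + 18*G) (H(v, G) = -5*((-2 - 3) + G)*(18*G + 4) = -5*(-5 + G)*(4 + 18*G))
H(4, -4)*S(6, 10) = (100 - 90*(-4)² + 430*(-4))*0 = (100 - 90*16 - 1720)*0 = (100 - 1440 - 1720)*0 = -3060*0 = 0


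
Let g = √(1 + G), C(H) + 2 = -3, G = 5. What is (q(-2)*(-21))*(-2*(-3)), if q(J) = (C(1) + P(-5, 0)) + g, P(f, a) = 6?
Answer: -126 - 126*√6 ≈ -434.64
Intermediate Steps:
C(H) = -5 (C(H) = -2 - 3 = -5)
g = √6 (g = √(1 + 5) = √6 ≈ 2.4495)
q(J) = 1 + √6 (q(J) = (-5 + 6) + √6 = 1 + √6)
(q(-2)*(-21))*(-2*(-3)) = ((1 + √6)*(-21))*(-2*(-3)) = (-21 - 21*√6)*6 = -126 - 126*√6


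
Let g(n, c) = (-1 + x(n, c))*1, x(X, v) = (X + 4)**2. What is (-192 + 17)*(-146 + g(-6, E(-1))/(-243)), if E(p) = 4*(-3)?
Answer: 2069725/81 ≈ 25552.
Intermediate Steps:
x(X, v) = (4 + X)**2
E(p) = -12
g(n, c) = -1 + (4 + n)**2 (g(n, c) = (-1 + (4 + n)**2)*1 = -1 + (4 + n)**2)
(-192 + 17)*(-146 + g(-6, E(-1))/(-243)) = (-192 + 17)*(-146 + (-1 + (4 - 6)**2)/(-243)) = -175*(-146 + (-1 + (-2)**2)*(-1/243)) = -175*(-146 + (-1 + 4)*(-1/243)) = -175*(-146 + 3*(-1/243)) = -175*(-146 - 1/81) = -175*(-11827/81) = 2069725/81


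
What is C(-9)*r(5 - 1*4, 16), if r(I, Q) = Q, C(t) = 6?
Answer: 96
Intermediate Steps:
C(-9)*r(5 - 1*4, 16) = 6*16 = 96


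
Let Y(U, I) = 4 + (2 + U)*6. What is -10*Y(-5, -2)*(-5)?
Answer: -700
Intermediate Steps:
Y(U, I) = 16 + 6*U (Y(U, I) = 4 + (12 + 6*U) = 16 + 6*U)
-10*Y(-5, -2)*(-5) = -10*(16 + 6*(-5))*(-5) = -10*(16 - 30)*(-5) = -10*(-14)*(-5) = 140*(-5) = -700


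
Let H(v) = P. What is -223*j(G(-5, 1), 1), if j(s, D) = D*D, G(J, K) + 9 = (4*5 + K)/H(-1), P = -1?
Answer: -223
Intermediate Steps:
H(v) = -1
G(J, K) = -29 - K (G(J, K) = -9 + (4*5 + K)/(-1) = -9 + (20 + K)*(-1) = -9 + (-20 - K) = -29 - K)
j(s, D) = D²
-223*j(G(-5, 1), 1) = -223*1² = -223*1 = -223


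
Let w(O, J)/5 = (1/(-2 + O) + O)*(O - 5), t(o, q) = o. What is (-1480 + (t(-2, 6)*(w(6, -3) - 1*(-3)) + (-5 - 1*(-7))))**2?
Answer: 9566649/4 ≈ 2.3917e+6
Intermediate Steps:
w(O, J) = 5*(-5 + O)*(O + 1/(-2 + O)) (w(O, J) = 5*((1/(-2 + O) + O)*(O - 5)) = 5*((O + 1/(-2 + O))*(-5 + O)) = 5*((-5 + O)*(O + 1/(-2 + O))) = 5*(-5 + O)*(O + 1/(-2 + O)))
(-1480 + (t(-2, 6)*(w(6, -3) - 1*(-3)) + (-5 - 1*(-7))))**2 = (-1480 + (-2*(5*(-5 + 6**3 - 7*6**2 + 11*6)/(-2 + 6) - 1*(-3)) + (-5 - 1*(-7))))**2 = (-1480 + (-2*(5*(-5 + 216 - 7*36 + 66)/4 + 3) + (-5 + 7)))**2 = (-1480 + (-2*(5*(1/4)*(-5 + 216 - 252 + 66) + 3) + 2))**2 = (-1480 + (-2*(5*(1/4)*25 + 3) + 2))**2 = (-1480 + (-2*(125/4 + 3) + 2))**2 = (-1480 + (-2*137/4 + 2))**2 = (-1480 + (-137/2 + 2))**2 = (-1480 - 133/2)**2 = (-3093/2)**2 = 9566649/4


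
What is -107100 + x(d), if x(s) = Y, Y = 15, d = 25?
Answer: -107085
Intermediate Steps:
x(s) = 15
-107100 + x(d) = -107100 + 15 = -107085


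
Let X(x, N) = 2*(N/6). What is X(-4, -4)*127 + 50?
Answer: -358/3 ≈ -119.33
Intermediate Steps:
X(x, N) = N/3 (X(x, N) = 2*(N*(⅙)) = 2*(N/6) = N/3)
X(-4, -4)*127 + 50 = ((⅓)*(-4))*127 + 50 = -4/3*127 + 50 = -508/3 + 50 = -358/3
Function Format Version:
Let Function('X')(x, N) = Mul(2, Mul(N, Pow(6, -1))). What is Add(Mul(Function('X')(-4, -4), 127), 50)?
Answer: Rational(-358, 3) ≈ -119.33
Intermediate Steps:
Function('X')(x, N) = Mul(Rational(1, 3), N) (Function('X')(x, N) = Mul(2, Mul(N, Rational(1, 6))) = Mul(2, Mul(Rational(1, 6), N)) = Mul(Rational(1, 3), N))
Add(Mul(Function('X')(-4, -4), 127), 50) = Add(Mul(Mul(Rational(1, 3), -4), 127), 50) = Add(Mul(Rational(-4, 3), 127), 50) = Add(Rational(-508, 3), 50) = Rational(-358, 3)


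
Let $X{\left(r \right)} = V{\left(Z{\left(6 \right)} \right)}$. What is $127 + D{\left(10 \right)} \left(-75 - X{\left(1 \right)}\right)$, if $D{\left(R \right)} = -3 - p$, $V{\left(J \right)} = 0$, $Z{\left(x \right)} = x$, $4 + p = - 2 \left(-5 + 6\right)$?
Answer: $-98$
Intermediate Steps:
$p = -6$ ($p = -4 - 2 \left(-5 + 6\right) = -4 - 2 = -6$)
$X{\left(r \right)} = 0$
$D{\left(R \right)} = 3$ ($D{\left(R \right)} = -3 - -6 = -3 + 6 = 3$)
$127 + D{\left(10 \right)} \left(-75 - X{\left(1 \right)}\right) = 127 + 3 \left(-75 - 0\right) = 127 + 3 \left(-75 + 0\right) = 127 + 3 \left(-75\right) = 127 - 225 = -98$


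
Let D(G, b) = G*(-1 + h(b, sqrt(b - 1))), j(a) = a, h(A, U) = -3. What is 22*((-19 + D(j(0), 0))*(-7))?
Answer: 2926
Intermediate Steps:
D(G, b) = -4*G (D(G, b) = G*(-1 - 3) = G*(-4) = -4*G)
22*((-19 + D(j(0), 0))*(-7)) = 22*((-19 - 4*0)*(-7)) = 22*((-19 + 0)*(-7)) = 22*(-19*(-7)) = 22*133 = 2926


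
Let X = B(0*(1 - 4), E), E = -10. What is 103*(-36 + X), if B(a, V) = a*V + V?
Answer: -4738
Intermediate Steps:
B(a, V) = V + V*a (B(a, V) = V*a + V = V + V*a)
X = -10 (X = -10*(1 + 0*(1 - 4)) = -10*(1 + 0*(-3)) = -10*(1 + 0) = -10*1 = -10)
103*(-36 + X) = 103*(-36 - 10) = 103*(-46) = -4738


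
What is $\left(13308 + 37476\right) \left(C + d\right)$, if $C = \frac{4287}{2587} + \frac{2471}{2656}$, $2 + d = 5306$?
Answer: $\frac{57865106138919}{214721} \approx 2.6949 \cdot 10^{8}$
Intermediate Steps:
$d = 5304$ ($d = -2 + 5306 = 5304$)
$C = \frac{17778749}{6871072}$ ($C = 4287 \cdot \frac{1}{2587} + 2471 \cdot \frac{1}{2656} = \frac{4287}{2587} + \frac{2471}{2656} = \frac{17778749}{6871072} \approx 2.5875$)
$\left(13308 + 37476\right) \left(C + d\right) = \left(13308 + 37476\right) \left(\frac{17778749}{6871072} + 5304\right) = 50784 \cdot \frac{36461944637}{6871072} = \frac{57865106138919}{214721}$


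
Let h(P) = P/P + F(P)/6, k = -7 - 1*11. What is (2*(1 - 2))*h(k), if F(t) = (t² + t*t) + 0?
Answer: -218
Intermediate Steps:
k = -18 (k = -7 - 11 = -18)
F(t) = 2*t² (F(t) = (t² + t²) + 0 = 2*t² + 0 = 2*t²)
h(P) = 1 + P²/3 (h(P) = P/P + (2*P²)/6 = 1 + (2*P²)*(⅙) = 1 + P²/3)
(2*(1 - 2))*h(k) = (2*(1 - 2))*(1 + (⅓)*(-18)²) = (2*(-1))*(1 + (⅓)*324) = -2*(1 + 108) = -2*109 = -218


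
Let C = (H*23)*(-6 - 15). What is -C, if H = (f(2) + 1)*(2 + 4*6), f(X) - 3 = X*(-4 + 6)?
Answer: 100464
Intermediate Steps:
f(X) = 3 + 2*X (f(X) = 3 + X*(-4 + 6) = 3 + X*2 = 3 + 2*X)
H = 208 (H = ((3 + 2*2) + 1)*(2 + 4*6) = ((3 + 4) + 1)*(2 + 24) = (7 + 1)*26 = 8*26 = 208)
C = -100464 (C = (208*23)*(-6 - 15) = 4784*(-21) = -100464)
-C = -1*(-100464) = 100464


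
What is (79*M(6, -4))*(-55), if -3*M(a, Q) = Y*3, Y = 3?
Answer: 13035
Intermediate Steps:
M(a, Q) = -3
(79*M(6, -4))*(-55) = (79*(-3))*(-55) = -237*(-55) = 13035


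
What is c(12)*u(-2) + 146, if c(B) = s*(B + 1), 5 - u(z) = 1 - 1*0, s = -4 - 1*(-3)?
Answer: 94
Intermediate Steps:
s = -1 (s = -4 + 3 = -1)
u(z) = 4 (u(z) = 5 - (1 - 1*0) = 5 - (1 + 0) = 5 - 1*1 = 5 - 1 = 4)
c(B) = -1 - B (c(B) = -(B + 1) = -(1 + B) = -1 - B)
c(12)*u(-2) + 146 = (-1 - 1*12)*4 + 146 = (-1 - 12)*4 + 146 = -13*4 + 146 = -52 + 146 = 94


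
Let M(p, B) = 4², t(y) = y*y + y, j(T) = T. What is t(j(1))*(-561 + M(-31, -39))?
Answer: -1090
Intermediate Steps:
t(y) = y + y² (t(y) = y² + y = y + y²)
M(p, B) = 16
t(j(1))*(-561 + M(-31, -39)) = (1*(1 + 1))*(-561 + 16) = (1*2)*(-545) = 2*(-545) = -1090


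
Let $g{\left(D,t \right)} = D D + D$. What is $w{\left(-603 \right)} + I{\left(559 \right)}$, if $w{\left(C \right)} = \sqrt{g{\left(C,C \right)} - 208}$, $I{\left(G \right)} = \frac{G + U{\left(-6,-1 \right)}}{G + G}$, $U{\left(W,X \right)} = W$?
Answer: $\frac{553}{1118} + \sqrt{362798} \approx 602.82$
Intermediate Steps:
$g{\left(D,t \right)} = D + D^{2}$ ($g{\left(D,t \right)} = D^{2} + D = D + D^{2}$)
$I{\left(G \right)} = \frac{-6 + G}{2 G}$ ($I{\left(G \right)} = \frac{G - 6}{G + G} = \frac{-6 + G}{2 G}$)
$w{\left(C \right)} = \sqrt{-208 + C \left(1 + C\right)}$ ($w{\left(C \right)} = \sqrt{C \left(1 + C\right) - 208} = \sqrt{-208 + C \left(1 + C\right)}$)
$w{\left(-603 \right)} + I{\left(559 \right)} = \sqrt{-208 - 603 \left(1 - 603\right)} + \frac{-6 + 559}{2 \cdot 559} = \sqrt{-208 - -363006} + \frac{1}{2} \cdot \frac{1}{559} \cdot 553 = \sqrt{-208 + 363006} + \frac{553}{1118} = \sqrt{362798} + \frac{553}{1118} = \frac{553}{1118} + \sqrt{362798}$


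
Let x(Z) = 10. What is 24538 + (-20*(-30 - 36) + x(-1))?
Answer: 25868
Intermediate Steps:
24538 + (-20*(-30 - 36) + x(-1)) = 24538 + (-20*(-30 - 36) + 10) = 24538 + (-20*(-66) + 10) = 24538 + (1320 + 10) = 24538 + 1330 = 25868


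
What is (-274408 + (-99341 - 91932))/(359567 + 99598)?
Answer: -155227/153055 ≈ -1.0142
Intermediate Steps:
(-274408 + (-99341 - 91932))/(359567 + 99598) = (-274408 - 191273)/459165 = -465681*1/459165 = -155227/153055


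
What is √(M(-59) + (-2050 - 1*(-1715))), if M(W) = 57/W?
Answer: I*√1169498/59 ≈ 18.329*I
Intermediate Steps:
√(M(-59) + (-2050 - 1*(-1715))) = √(57/(-59) + (-2050 - 1*(-1715))) = √(57*(-1/59) + (-2050 + 1715)) = √(-57/59 - 335) = √(-19822/59) = I*√1169498/59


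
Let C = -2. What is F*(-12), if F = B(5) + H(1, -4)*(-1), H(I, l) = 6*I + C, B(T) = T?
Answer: -12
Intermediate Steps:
H(I, l) = -2 + 6*I (H(I, l) = 6*I - 2 = -2 + 6*I)
F = 1 (F = 5 + (-2 + 6*1)*(-1) = 5 + (-2 + 6)*(-1) = 5 + 4*(-1) = 5 - 4 = 1)
F*(-12) = 1*(-12) = -12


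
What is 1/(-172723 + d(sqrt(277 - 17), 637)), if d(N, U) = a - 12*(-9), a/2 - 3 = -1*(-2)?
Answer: -1/172605 ≈ -5.7936e-6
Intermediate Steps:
a = 10 (a = 6 + 2*(-1*(-2)) = 6 + 2*2 = 6 + 4 = 10)
d(N, U) = 118 (d(N, U) = 10 - 12*(-9) = 10 + 108 = 118)
1/(-172723 + d(sqrt(277 - 17), 637)) = 1/(-172723 + 118) = 1/(-172605) = -1/172605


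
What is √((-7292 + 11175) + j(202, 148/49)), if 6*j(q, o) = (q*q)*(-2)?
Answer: 7*I*√1785/3 ≈ 98.582*I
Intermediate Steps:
j(q, o) = -q²/3 (j(q, o) = ((q*q)*(-2))/6 = (q²*(-2))/6 = (-2*q²)/6 = -q²/3)
√((-7292 + 11175) + j(202, 148/49)) = √((-7292 + 11175) - ⅓*202²) = √(3883 - ⅓*40804) = √(3883 - 40804/3) = √(-29155/3) = 7*I*√1785/3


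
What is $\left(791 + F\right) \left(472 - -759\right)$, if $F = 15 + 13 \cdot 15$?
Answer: $1232231$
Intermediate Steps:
$F = 210$ ($F = 15 + 195 = 210$)
$\left(791 + F\right) \left(472 - -759\right) = \left(791 + 210\right) \left(472 - -759\right) = 1001 \left(472 + 759\right) = 1001 \cdot 1231 = 1232231$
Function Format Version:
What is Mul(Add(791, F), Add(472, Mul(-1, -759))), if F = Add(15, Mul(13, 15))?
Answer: 1232231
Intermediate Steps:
F = 210 (F = Add(15, 195) = 210)
Mul(Add(791, F), Add(472, Mul(-1, -759))) = Mul(Add(791, 210), Add(472, Mul(-1, -759))) = Mul(1001, Add(472, 759)) = Mul(1001, 1231) = 1232231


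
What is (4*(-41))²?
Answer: 26896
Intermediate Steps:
(4*(-41))² = (-164)² = 26896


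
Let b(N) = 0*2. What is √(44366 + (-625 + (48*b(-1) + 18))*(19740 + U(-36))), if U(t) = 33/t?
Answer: I*√429741273/6 ≈ 3455.0*I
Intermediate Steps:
b(N) = 0
√(44366 + (-625 + (48*b(-1) + 18))*(19740 + U(-36))) = √(44366 + (-625 + (48*0 + 18))*(19740 + 33/(-36))) = √(44366 + (-625 + (0 + 18))*(19740 + 33*(-1/36))) = √(44366 + (-625 + 18)*(19740 - 11/12)) = √(44366 - 607*236869/12) = √(44366 - 143779483/12) = √(-143247091/12) = I*√429741273/6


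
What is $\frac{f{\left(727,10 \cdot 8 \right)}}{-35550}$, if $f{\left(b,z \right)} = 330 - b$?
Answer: $\frac{397}{35550} \approx 0.011167$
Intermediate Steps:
$\frac{f{\left(727,10 \cdot 8 \right)}}{-35550} = \frac{330 - 727}{-35550} = \left(330 - 727\right) \left(- \frac{1}{35550}\right) = \left(-397\right) \left(- \frac{1}{35550}\right) = \frac{397}{35550}$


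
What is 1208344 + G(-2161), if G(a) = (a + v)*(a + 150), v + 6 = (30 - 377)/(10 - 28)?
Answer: 99493441/18 ≈ 5.5274e+6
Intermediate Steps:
v = 239/18 (v = -6 + (30 - 377)/(10 - 28) = -6 - 347/(-18) = -6 - 347*(-1/18) = -6 + 347/18 = 239/18 ≈ 13.278)
G(a) = (150 + a)*(239/18 + a) (G(a) = (a + 239/18)*(a + 150) = (239/18 + a)*(150 + a) = (150 + a)*(239/18 + a))
1208344 + G(-2161) = 1208344 + (5975/3 + (-2161)² + (2939/18)*(-2161)) = 1208344 + (5975/3 + 4669921 - 6351179/18) = 1208344 + 77743249/18 = 99493441/18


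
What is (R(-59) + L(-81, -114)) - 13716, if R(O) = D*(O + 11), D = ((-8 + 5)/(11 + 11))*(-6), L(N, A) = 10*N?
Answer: -160218/11 ≈ -14565.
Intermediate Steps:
D = 9/11 (D = -3/22*(-6) = 9/11 ≈ 0.81818)
R(O) = 9 + 9*O/11 (R(O) = 9*(O + 11)/11 = 9*(11 + O)/11 = 9 + 9*O/11)
(R(-59) + L(-81, -114)) - 13716 = ((9 + (9/11)*(-59)) + 10*(-81)) - 13716 = ((9 - 531/11) - 810) - 13716 = (-432/11 - 810) - 13716 = -9342/11 - 13716 = -160218/11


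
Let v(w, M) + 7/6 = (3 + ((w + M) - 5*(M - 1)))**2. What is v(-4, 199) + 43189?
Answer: 4022711/6 ≈ 6.7045e+5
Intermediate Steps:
v(w, M) = -7/6 + (8 + w - 4*M)**2 (v(w, M) = -7/6 + (3 + ((w + M) - 5*(M - 1)))**2 = -7/6 + (3 + ((M + w) - 5*(-1 + M)))**2 = -7/6 + (3 + ((M + w) + (5 - 5*M)))**2 = -7/6 + (3 + (5 + w - 4*M))**2 = -7/6 + (8 + w - 4*M)**2)
v(-4, 199) + 43189 = (-7/6 + (8 - 4 - 4*199)**2) + 43189 = (-7/6 + (8 - 4 - 796)**2) + 43189 = (-7/6 + (-792)**2) + 43189 = (-7/6 + 627264) + 43189 = 3763577/6 + 43189 = 4022711/6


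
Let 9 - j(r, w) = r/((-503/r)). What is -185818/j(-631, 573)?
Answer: -46733227/201344 ≈ -232.11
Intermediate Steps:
j(r, w) = 9 + r²/503 (j(r, w) = 9 - r/((-503/r)) = 9 - r*(-r/503) = 9 - (-1)*r²/503 = 9 + r²/503)
-185818/j(-631, 573) = -185818/(9 + (1/503)*(-631)²) = -185818/(9 + (1/503)*398161) = -185818/(9 + 398161/503) = -185818/402688/503 = -185818*503/402688 = -46733227/201344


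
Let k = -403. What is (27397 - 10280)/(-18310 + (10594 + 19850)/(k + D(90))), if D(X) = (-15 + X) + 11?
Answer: -5426089/5834714 ≈ -0.92997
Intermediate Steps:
D(X) = -4 + X
(27397 - 10280)/(-18310 + (10594 + 19850)/(k + D(90))) = (27397 - 10280)/(-18310 + (10594 + 19850)/(-403 + (-4 + 90))) = 17117/(-18310 + 30444/(-403 + 86)) = 17117/(-18310 + 30444/(-317)) = 17117/(-18310 + 30444*(-1/317)) = 17117/(-18310 - 30444/317) = 17117/(-5834714/317) = 17117*(-317/5834714) = -5426089/5834714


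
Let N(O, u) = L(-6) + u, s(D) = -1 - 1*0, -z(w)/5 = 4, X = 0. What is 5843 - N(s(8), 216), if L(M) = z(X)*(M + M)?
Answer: 5387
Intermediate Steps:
z(w) = -20 (z(w) = -5*4 = -20)
L(M) = -40*M (L(M) = -20*(M + M) = -40*M)
s(D) = -1 (s(D) = -1 + 0 = -1)
N(O, u) = 240 + u (N(O, u) = -40*(-6) + u = 240 + u)
5843 - N(s(8), 216) = 5843 - (240 + 216) = 5843 - 1*456 = 5843 - 456 = 5387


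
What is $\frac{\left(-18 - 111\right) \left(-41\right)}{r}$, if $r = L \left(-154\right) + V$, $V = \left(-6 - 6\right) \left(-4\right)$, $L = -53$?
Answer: $\frac{5289}{8210} \approx 0.64421$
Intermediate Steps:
$V = 48$ ($V = \left(-12\right) \left(-4\right) = 48$)
$r = 8210$ ($r = \left(-53\right) \left(-154\right) + 48 = 8162 + 48 = 8210$)
$\frac{\left(-18 - 111\right) \left(-41\right)}{r} = \frac{\left(-18 - 111\right) \left(-41\right)}{8210} = \left(-129\right) \left(-41\right) \frac{1}{8210} = 5289 \cdot \frac{1}{8210} = \frac{5289}{8210}$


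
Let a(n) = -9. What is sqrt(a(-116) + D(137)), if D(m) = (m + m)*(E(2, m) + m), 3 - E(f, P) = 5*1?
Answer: 3*sqrt(4109) ≈ 192.30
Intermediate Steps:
E(f, P) = -2 (E(f, P) = 3 - 5 = -2)
D(m) = 2*m*(-2 + m) (D(m) = (m + m)*(-2 + m) = (2*m)*(-2 + m) = 2*m*(-2 + m))
sqrt(a(-116) + D(137)) = sqrt(-9 + 2*137*(-2 + 137)) = sqrt(-9 + 2*137*135) = sqrt(-9 + 36990) = sqrt(36981) = 3*sqrt(4109)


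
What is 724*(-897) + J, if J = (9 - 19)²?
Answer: -649328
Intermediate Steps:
J = 100 (J = (-10)² = 100)
724*(-897) + J = 724*(-897) + 100 = -649428 + 100 = -649328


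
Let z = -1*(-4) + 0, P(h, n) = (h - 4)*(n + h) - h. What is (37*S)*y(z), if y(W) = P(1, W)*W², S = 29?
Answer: -274688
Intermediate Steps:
P(h, n) = -h + (-4 + h)*(h + n) (P(h, n) = (-4 + h)*(h + n) - h = -h + (-4 + h)*(h + n))
z = 4 (z = 4 + 0 = 4)
y(W) = W²*(-4 - 3*W) (y(W) = (1² - 5*1 - 4*W + 1*W)*W² = (1 - 5 - 4*W + W)*W² = (-4 - 3*W)*W² = W²*(-4 - 3*W))
(37*S)*y(z) = (37*29)*(4²*(-4 - 3*4)) = 1073*(16*(-4 - 12)) = 1073*(16*(-16)) = 1073*(-256) = -274688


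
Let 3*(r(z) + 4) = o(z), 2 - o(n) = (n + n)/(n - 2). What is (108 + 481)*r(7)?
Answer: -37696/15 ≈ -2513.1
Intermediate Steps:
o(n) = 2 - 2*n/(-2 + n) (o(n) = 2 - (n + n)/(n - 2) = 2 - 2*n/(-2 + n))
r(z) = -4 - 4/(3*(-2 + z)) (r(z) = -4 + (-4/(-2 + z))/3 = -4 - 4/(3*(-2 + z)))
(108 + 481)*r(7) = (108 + 481)*(4*(5 - 3*7)/(3*(-2 + 7))) = 589*((4/3)*(5 - 21)/5) = 589*((4/3)*(⅕)*(-16)) = 589*(-64/15) = -37696/15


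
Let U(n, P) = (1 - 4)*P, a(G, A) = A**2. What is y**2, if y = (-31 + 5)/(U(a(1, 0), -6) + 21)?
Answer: 4/9 ≈ 0.44444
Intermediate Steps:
U(n, P) = -3*P
y = -2/3 (y = (-31 + 5)/(-3*(-6) + 21) = -26/(18 + 21) = -26/39 = -26*1/39 = -2/3 ≈ -0.66667)
y**2 = (-2/3)**2 = 4/9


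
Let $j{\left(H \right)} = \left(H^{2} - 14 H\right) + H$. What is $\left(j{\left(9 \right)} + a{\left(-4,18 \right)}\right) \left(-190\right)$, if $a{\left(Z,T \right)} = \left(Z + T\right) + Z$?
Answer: $4940$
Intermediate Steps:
$j{\left(H \right)} = H^{2} - 13 H$
$a{\left(Z,T \right)} = T + 2 Z$ ($a{\left(Z,T \right)} = \left(T + Z\right) + Z = T + 2 Z$)
$\left(j{\left(9 \right)} + a{\left(-4,18 \right)}\right) \left(-190\right) = \left(9 \left(-13 + 9\right) + \left(18 + 2 \left(-4\right)\right)\right) \left(-190\right) = \left(9 \left(-4\right) + \left(18 - 8\right)\right) \left(-190\right) = \left(-36 + 10\right) \left(-190\right) = \left(-26\right) \left(-190\right) = 4940$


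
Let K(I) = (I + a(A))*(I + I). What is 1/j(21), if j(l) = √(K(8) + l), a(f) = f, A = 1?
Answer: √165/165 ≈ 0.077850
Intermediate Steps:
K(I) = 2*I*(1 + I) (K(I) = (I + 1)*(I + I) = (1 + I)*(2*I) = 2*I*(1 + I))
j(l) = √(144 + l) (j(l) = √(2*8*(1 + 8) + l) = √(2*8*9 + l) = √(144 + l))
1/j(21) = 1/(√(144 + 21)) = 1/(√165) = √165/165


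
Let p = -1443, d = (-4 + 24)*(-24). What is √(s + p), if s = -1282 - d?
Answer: I*√2245 ≈ 47.381*I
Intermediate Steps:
d = -480 (d = 20*(-24) = -480)
s = -802 (s = -1282 - 1*(-480) = -1282 + 480 = -802)
√(s + p) = √(-802 - 1443) = √(-2245) = I*√2245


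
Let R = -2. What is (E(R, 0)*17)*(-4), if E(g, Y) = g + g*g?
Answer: -136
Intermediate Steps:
E(g, Y) = g + g²
(E(R, 0)*17)*(-4) = (-2*(1 - 2)*17)*(-4) = (-2*(-1)*17)*(-4) = (2*17)*(-4) = 34*(-4) = -136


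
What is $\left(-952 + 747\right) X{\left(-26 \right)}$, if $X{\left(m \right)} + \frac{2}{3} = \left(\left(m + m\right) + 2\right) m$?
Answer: $- \frac{799090}{3} \approx -2.6636 \cdot 10^{5}$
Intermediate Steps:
$X{\left(m \right)} = - \frac{2}{3} + m \left(2 + 2 m\right)$ ($X{\left(m \right)} = - \frac{2}{3} + \left(\left(m + m\right) + 2\right) m = - \frac{2}{3} + \left(2 m + 2\right) m = - \frac{2}{3} + \left(2 + 2 m\right) m = - \frac{2}{3} + m \left(2 + 2 m\right)$)
$\left(-952 + 747\right) X{\left(-26 \right)} = \left(-952 + 747\right) \left(- \frac{2}{3} + 2 \left(-26\right) + 2 \left(-26\right)^{2}\right) = - 205 \left(- \frac{2}{3} - 52 + 2 \cdot 676\right) = - 205 \left(- \frac{2}{3} - 52 + 1352\right) = \left(-205\right) \frac{3898}{3} = - \frac{799090}{3}$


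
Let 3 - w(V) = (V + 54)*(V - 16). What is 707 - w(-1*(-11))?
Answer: 379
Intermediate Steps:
w(V) = 3 - (-16 + V)*(54 + V) (w(V) = 3 - (V + 54)*(V - 16) = 3 - (54 + V)*(-16 + V) = 3 - (-16 + V)*(54 + V))
707 - w(-1*(-11)) = 707 - (867 - (-1*(-11))² - (-38)*(-11)) = 707 - (867 - 1*11² - 38*11) = 707 - (867 - 1*121 - 418) = 707 - (867 - 121 - 418) = 707 - 1*328 = 707 - 328 = 379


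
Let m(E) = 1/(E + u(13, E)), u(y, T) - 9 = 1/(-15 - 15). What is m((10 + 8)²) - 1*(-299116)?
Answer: 2987869754/9989 ≈ 2.9912e+5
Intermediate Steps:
u(y, T) = 269/30 (u(y, T) = 9 + 1/(-15 - 15) = 9 + 1/(-30) = 9 - 1/30 = 269/30)
m(E) = 1/(269/30 + E) (m(E) = 1/(E + 269/30) = 1/(269/30 + E))
m((10 + 8)²) - 1*(-299116) = 30/(269 + 30*(10 + 8)²) - 1*(-299116) = 30/(269 + 30*18²) + 299116 = 30/(269 + 30*324) + 299116 = 30/(269 + 9720) + 299116 = 30/9989 + 299116 = 2987869754/9989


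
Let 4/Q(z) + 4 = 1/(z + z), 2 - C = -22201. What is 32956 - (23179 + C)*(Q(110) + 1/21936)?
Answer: 251908145041/3213624 ≈ 78388.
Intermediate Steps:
C = 22203 (C = 2 - 1*(-22201) = 2 + 22201 = 22203)
Q(z) = 4/(-4 + 1/(2*z)) (Q(z) = 4/(-4 + 1/(z + z)) = 4/(-4 + 1/(2*z)))
32956 - (23179 + C)*(Q(110) + 1/21936) = 32956 - (23179 + 22203)*(-8*110/(-1 + 8*110) + 1/21936) = 32956 - 45382*(-8*110/(-1 + 880) + 1/21936) = 32956 - 45382*(-8*110/879 + 1/21936) = 32956 - 45382*(-8*110*1/879 + 1/21936) = 32956 - 45382*(-880/879 + 1/21936) = 32956 - 45382*(-6434267)/6427248 = 32956 - 1*(-145999952497/3213624) = 32956 + 145999952497/3213624 = 251908145041/3213624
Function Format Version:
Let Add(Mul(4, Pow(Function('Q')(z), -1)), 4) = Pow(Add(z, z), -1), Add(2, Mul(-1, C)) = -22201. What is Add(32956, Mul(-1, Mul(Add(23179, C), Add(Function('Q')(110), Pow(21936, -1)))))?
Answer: Rational(251908145041, 3213624) ≈ 78388.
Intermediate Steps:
C = 22203 (C = Add(2, Mul(-1, -22201)) = Add(2, 22201) = 22203)
Function('Q')(z) = Mul(4, Pow(Add(-4, Mul(Rational(1, 2), Pow(z, -1))), -1)) (Function('Q')(z) = Mul(4, Pow(Add(-4, Pow(Add(z, z), -1)), -1)) = Mul(4, Pow(Add(-4, Pow(Mul(2, z), -1)), -1)) = Mul(4, Pow(Add(-4, Mul(Rational(1, 2), Pow(z, -1))), -1)))
Add(32956, Mul(-1, Mul(Add(23179, C), Add(Function('Q')(110), Pow(21936, -1))))) = Add(32956, Mul(-1, Mul(Add(23179, 22203), Add(Mul(-8, 110, Pow(Add(-1, Mul(8, 110)), -1)), Pow(21936, -1))))) = Add(32956, Mul(-1, Mul(45382, Add(Mul(-8, 110, Pow(Add(-1, 880), -1)), Rational(1, 21936))))) = Add(32956, Mul(-1, Mul(45382, Add(Mul(-8, 110, Pow(879, -1)), Rational(1, 21936))))) = Add(32956, Mul(-1, Mul(45382, Add(Mul(-8, 110, Rational(1, 879)), Rational(1, 21936))))) = Add(32956, Mul(-1, Mul(45382, Add(Rational(-880, 879), Rational(1, 21936))))) = Add(32956, Mul(-1, Mul(45382, Rational(-6434267, 6427248)))) = Add(32956, Mul(-1, Rational(-145999952497, 3213624))) = Add(32956, Rational(145999952497, 3213624)) = Rational(251908145041, 3213624)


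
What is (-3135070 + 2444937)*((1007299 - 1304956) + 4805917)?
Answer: -3111298998580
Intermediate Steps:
(-3135070 + 2444937)*((1007299 - 1304956) + 4805917) = -690133*(-297657 + 4805917) = -690133*4508260 = -3111298998580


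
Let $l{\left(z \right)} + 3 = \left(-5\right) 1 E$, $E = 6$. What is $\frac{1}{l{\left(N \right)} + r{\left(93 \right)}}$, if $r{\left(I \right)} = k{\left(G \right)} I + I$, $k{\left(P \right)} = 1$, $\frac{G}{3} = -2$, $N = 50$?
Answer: $\frac{1}{153} \approx 0.0065359$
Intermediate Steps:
$G = -6$ ($G = 3 \left(-2\right) = -6$)
$l{\left(z \right)} = -33$ ($l{\left(z \right)} = -3 + \left(-5\right) 1 \cdot 6 = -3 - 30 = -33$)
$r{\left(I \right)} = 2 I$ ($r{\left(I \right)} = 1 I + I = I + I = 2 I$)
$\frac{1}{l{\left(N \right)} + r{\left(93 \right)}} = \frac{1}{-33 + 2 \cdot 93} = \frac{1}{-33 + 186} = \frac{1}{153}$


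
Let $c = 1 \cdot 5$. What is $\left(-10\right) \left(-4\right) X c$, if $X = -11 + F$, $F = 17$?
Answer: $1200$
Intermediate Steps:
$X = 6$ ($X = -11 + 17 = 6$)
$c = 5$
$\left(-10\right) \left(-4\right) X c = \left(-10\right) \left(-4\right) 6 \cdot 5 = 40 \cdot 6 \cdot 5 = 240 \cdot 5 = 1200$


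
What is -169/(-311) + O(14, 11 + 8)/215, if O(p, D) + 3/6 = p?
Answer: 81067/133730 ≈ 0.60620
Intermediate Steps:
O(p, D) = -½ + p
-169/(-311) + O(14, 11 + 8)/215 = -169/(-311) + (-½ + 14)/215 = -169*(-1/311) + (27/2)*(1/215) = 169/311 + 27/430 = 81067/133730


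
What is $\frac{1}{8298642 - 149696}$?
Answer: $\frac{1}{8148946} \approx 1.2272 \cdot 10^{-7}$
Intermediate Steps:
$\frac{1}{8298642 - 149696} = \frac{1}{8148946}$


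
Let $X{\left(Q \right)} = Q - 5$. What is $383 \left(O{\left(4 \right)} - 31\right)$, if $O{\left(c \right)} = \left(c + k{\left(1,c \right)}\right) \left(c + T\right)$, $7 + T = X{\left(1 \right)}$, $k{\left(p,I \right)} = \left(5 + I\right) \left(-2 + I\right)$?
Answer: $-70855$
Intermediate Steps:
$k{\left(p,I \right)} = \left(-2 + I\right) \left(5 + I\right)$
$X{\left(Q \right)} = -5 + Q$ ($X{\left(Q \right)} = Q - 5 = -5 + Q$)
$T = -11$ ($T = -7 + \left(-5 + 1\right) = -7 - 4 = -11$)
$O{\left(c \right)} = \left(-11 + c\right) \left(-10 + c^{2} + 4 c\right)$ ($O{\left(c \right)} = \left(c + \left(-10 + c^{2} + 3 c\right)\right) \left(c - 11\right) = \left(-10 + c^{2} + 4 c\right) \left(-11 + c\right) = \left(-11 + c\right) \left(-10 + c^{2} + 4 c\right)$)
$383 \left(O{\left(4 \right)} - 31\right) = 383 \left(\left(110 + 4^{3} - 216 - 7 \cdot 4^{2}\right) - 31\right) = 383 \left(\left(110 + 64 - 216 - 112\right) - 31\right) = 383 \left(-154 - 31\right) = 383 \left(-185\right) = -70855$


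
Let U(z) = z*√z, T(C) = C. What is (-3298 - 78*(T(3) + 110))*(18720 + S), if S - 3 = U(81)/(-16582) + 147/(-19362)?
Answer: -866758170285440/3822151 ≈ -2.2677e+8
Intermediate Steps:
U(z) = z^(3/2)
S = 11269400/3822151 (S = 3 + (81^(3/2)/(-16582) + 147/(-19362)) = 3 + (729*(-1/16582) + 147*(-1/19362)) = 3 + (-729/16582 - 7/922) = 3 - 197053/3822151 = 11269400/3822151 ≈ 2.9484)
(-3298 - 78*(T(3) + 110))*(18720 + S) = (-3298 - 78*(3 + 110))*(18720 + 11269400/3822151) = (-3298 - 78*113)*(71561936120/3822151) = (-3298 - 8814)*(71561936120/3822151) = -12112*71561936120/3822151 = -866758170285440/3822151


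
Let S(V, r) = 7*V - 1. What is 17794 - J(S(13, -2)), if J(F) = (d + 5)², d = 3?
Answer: 17730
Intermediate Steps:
S(V, r) = -1 + 7*V
J(F) = 64 (J(F) = (3 + 5)² = 8² = 64)
17794 - J(S(13, -2)) = 17794 - 1*64 = 17794 - 64 = 17730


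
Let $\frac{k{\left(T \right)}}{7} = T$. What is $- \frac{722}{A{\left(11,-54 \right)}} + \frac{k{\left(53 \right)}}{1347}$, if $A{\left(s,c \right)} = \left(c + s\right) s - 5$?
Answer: $\frac{574936}{321933} \approx 1.7859$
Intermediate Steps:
$k{\left(T \right)} = 7 T$
$A{\left(s,c \right)} = -5 + s \left(c + s\right)$ ($A{\left(s,c \right)} = s \left(c + s\right) - 5 = -5 + s \left(c + s\right)$)
$- \frac{722}{A{\left(11,-54 \right)}} + \frac{k{\left(53 \right)}}{1347} = - \frac{722}{-5 + 11^{2} - 594} + \frac{7 \cdot 53}{1347} = - \frac{722}{-5 + 121 - 594} + 371 \cdot \frac{1}{1347} = - \frac{722}{-478} + \frac{371}{1347} = \left(-722\right) \left(- \frac{1}{478}\right) + \frac{371}{1347} = \frac{361}{239} + \frac{371}{1347} = \frac{574936}{321933}$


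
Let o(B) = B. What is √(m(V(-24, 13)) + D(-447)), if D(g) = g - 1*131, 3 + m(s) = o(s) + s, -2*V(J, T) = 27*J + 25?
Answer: √42 ≈ 6.4807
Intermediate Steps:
V(J, T) = -25/2 - 27*J/2 (V(J, T) = -(27*J + 25)/2 = -(25 + 27*J)/2 = -25/2 - 27*J/2)
m(s) = -3 + 2*s (m(s) = -3 + (s + s) = -3 + 2*s)
D(g) = -131 + g (D(g) = g - 131 = -131 + g)
√(m(V(-24, 13)) + D(-447)) = √((-3 + 2*(-25/2 - 27/2*(-24))) + (-131 - 447)) = √((-3 + 2*(-25/2 + 324)) - 578) = √((-3 + 2*(623/2)) - 578) = √((-3 + 623) - 578) = √(620 - 578) = √42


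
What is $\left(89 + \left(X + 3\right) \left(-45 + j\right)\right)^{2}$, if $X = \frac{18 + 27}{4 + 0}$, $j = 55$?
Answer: $\frac{214369}{4} \approx 53592.0$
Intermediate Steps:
$X = \frac{45}{4} \approx 11.25$
$\left(89 + \left(X + 3\right) \left(-45 + j\right)\right)^{2} = \left(89 + \left(\frac{45}{4} + 3\right) \left(-45 + 55\right)\right)^{2} = \left(89 + \frac{57}{4} \cdot 10\right)^{2} = \left(89 + \frac{285}{2}\right)^{2} = \left(\frac{463}{2}\right)^{2} = \frac{214369}{4}$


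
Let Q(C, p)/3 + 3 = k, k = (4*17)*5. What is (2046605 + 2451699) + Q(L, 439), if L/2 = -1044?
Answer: 4499315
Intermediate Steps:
L = -2088 (L = 2*(-1044) = -2088)
k = 340 (k = 68*5 = 340)
Q(C, p) = 1011 (Q(C, p) = -9 + 3*340 = -9 + 1020 = 1011)
(2046605 + 2451699) + Q(L, 439) = (2046605 + 2451699) + 1011 = 4498304 + 1011 = 4499315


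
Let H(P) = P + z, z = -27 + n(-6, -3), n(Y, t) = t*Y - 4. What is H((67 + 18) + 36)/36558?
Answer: 2/677 ≈ 0.0029542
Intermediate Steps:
n(Y, t) = -4 + Y*t (n(Y, t) = Y*t - 4 = -4 + Y*t)
z = -13 (z = -27 + (-4 - 6*(-3)) = -27 + (-4 + 18) = -27 + 14 = -13)
H(P) = -13 + P (H(P) = P - 13 = -13 + P)
H((67 + 18) + 36)/36558 = (-13 + ((67 + 18) + 36))/36558 = (-13 + (85 + 36))*(1/36558) = (-13 + 121)*(1/36558) = 108*(1/36558) = 2/677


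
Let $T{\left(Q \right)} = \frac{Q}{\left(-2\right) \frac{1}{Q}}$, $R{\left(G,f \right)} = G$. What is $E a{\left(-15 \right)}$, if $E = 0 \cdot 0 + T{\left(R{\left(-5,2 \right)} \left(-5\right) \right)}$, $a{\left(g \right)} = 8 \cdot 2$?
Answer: $-5000$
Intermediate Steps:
$a{\left(g \right)} = 16$
$T{\left(Q \right)} = - \frac{Q^{2}}{2}$ ($T{\left(Q \right)} = Q \left(- \frac{Q}{2}\right) = - \frac{Q^{2}}{2}$)
$E = - \frac{625}{2}$ ($E = 0 \cdot 0 - \frac{\left(\left(-5\right) \left(-5\right)\right)^{2}}{2} = 0 - \frac{25^{2}}{2} = 0 - \frac{625}{2} = - \frac{625}{2} \approx -312.5$)
$E a{\left(-15 \right)} = \left(- \frac{625}{2}\right) 16 = -5000$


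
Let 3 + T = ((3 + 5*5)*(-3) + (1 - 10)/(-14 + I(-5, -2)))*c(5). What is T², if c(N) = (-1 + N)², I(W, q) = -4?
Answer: 1792921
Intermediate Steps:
T = -1339 (T = -3 + ((3 + 5*5)*(-3) + (1 - 10)/(-14 - 4))*(-1 + 5)² = -3 + ((3 + 25)*(-3) - 9/(-18))*4² = -3 + (28*(-3) - 9*(-1/18))*16 = -3 + (-84 + ½)*16 = -3 - 167/2*16 = -3 - 1336 = -1339)
T² = (-1339)² = 1792921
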